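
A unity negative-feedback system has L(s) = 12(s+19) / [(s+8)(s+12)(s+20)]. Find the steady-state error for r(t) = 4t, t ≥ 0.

L(s) has no factors of s in the denominator, so the system is type 0.
K_v = lim_{s→0} s·L(s) = 0; the steady-state error to this ramp input grows without bound.

infinity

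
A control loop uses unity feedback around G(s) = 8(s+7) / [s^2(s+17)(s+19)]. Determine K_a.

G(s) has two factors of s in the denominator, so the system is type 2.
K_a = lim_{s→0} s^2·G(s) = 8·7 / (17·19) = 56/323.

56/323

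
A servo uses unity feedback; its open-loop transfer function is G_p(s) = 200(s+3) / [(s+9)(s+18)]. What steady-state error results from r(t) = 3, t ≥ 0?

The open loop has no poles at the origin → type 0 system.
K_p = lim_{s→0} G_p(s) = 200·3 / (9·18) = 100/27.
e_ss = 3/(1 + K_p) = 3/(127/27) = 81/127.

81/127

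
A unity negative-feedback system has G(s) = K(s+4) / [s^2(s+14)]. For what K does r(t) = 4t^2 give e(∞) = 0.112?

G(s) has two factors of s in the denominator, so the system is type 2.
K_a = lim_{s→0} s^2·G(s) = K·4 / (14) = (2/7)·K.
e_ss = 8/K_a = 0.112 ⇒ K_a = 500/7 ⇒ K = (500/7)/(2/7) = 250.

250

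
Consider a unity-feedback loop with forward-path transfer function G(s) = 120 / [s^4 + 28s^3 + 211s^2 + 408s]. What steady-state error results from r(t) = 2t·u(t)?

6.8

Factoring s from the denominator leaves a polynomial with constant term 408, so the system is type 1.
K_v = lim_{s→0} s·G(s) = 120 / 408 = 5/17.
e_ss = 2/K_v = 2/(5/17) = 6.8.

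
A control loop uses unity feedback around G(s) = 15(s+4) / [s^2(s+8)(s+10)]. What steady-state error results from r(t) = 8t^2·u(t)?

64/3

G(s) has two factors of s in the denominator, so the system is type 2.
K_a = lim_{s→0} s^2·G(s) = 15·4 / (8·10) = 0.75.
r(t) = 8t^2 gives R(s) = 16/s^3.
e_ss = 16/K_a = 16/0.75 = 64/3.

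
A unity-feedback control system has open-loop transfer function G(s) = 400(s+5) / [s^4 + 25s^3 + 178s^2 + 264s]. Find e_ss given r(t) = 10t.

Lowest-order denominator term is 264s, so the open loop has 1 pole at the origin → type 1 system.
K_v = lim_{s→0} s·G(s) = 400·5 / 264 = 250/33.
e_ss = 10/K_v = 10/(250/33) = 1.32.

1.32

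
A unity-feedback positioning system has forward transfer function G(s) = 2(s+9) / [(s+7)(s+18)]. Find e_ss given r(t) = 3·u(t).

G(s) has no factors of s in the denominator, so the system is type 0.
K_p = lim_{s→0} G(s) = 2·9 / (7·18) = 1/7.
e_ss = 3/(1 + K_p) = 3/(8/7) = 2.625.

2.625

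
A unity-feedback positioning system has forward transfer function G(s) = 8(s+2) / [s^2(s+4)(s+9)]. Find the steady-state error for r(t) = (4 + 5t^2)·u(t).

System type = 2 (two poles at s=0). Taking each input component in turn:
  • 4: tracked with zero error.
  • 5t^2: e_ss = 10/K_a with K_a=4/9 → 22.5.
Total e_ss = 22.5.

22.5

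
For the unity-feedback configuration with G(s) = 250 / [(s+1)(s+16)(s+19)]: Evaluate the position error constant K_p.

System type = 0 (no poles at s=0).
K_p = lim_{s→0} G(s) = 250 / (1·16·19) = 125/152.

125/152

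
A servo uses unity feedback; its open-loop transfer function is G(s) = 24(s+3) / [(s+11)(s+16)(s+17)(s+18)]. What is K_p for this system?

System type = 0 (no poles at s=0).
K_p = lim_{s→0} G(s) = 24·3 / (11·16·17·18) = 1/748.

1/748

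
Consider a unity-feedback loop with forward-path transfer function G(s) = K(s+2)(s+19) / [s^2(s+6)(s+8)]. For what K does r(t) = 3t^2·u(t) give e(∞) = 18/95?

Two free integrators in G(s): this is a type 2 system.
K_a = lim_{s→0} s^2·G(s) = K·2·19 / (6·8) = (19/24)·K.
e_ss = 6/K_a = 18/95 ⇒ K_a = 95/3 ⇒ K = (95/3)/(19/24) = 40.

40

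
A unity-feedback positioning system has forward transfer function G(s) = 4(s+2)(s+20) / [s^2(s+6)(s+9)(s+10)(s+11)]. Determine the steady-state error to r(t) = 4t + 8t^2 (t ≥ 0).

594

Two free integrators in G(s): this is a type 2 system. Taking each input component in turn:
  • 4t: tracked with zero error.
  • 8t^2: e_ss = 16/K_a with K_a=8/297 → 594.
Total e_ss = 594.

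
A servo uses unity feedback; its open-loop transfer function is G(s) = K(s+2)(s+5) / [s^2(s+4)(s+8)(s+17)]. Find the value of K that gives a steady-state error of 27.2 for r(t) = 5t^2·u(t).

20

G(s) has two factors of s in the denominator, so the system is type 2.
K_a = lim_{s→0} s^2·G(s) = K·2·5 / (4·8·17) = (5/272)·K.
e_ss = 10/K_a = 27.2 ⇒ K_a = 25/68 ⇒ K = (25/68)/(5/272) = 20.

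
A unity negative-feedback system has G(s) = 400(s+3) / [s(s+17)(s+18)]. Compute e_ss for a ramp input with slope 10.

One free integrator in G(s): this is a type 1 system.
K_v = lim_{s→0} s·G(s) = 400·3 / (17·18) = 200/51.
e_ss = 10/K_v = 10/(200/51) = 2.55.

2.55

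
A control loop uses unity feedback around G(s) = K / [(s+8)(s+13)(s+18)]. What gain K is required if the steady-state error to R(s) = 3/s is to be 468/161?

60

G(s) has no factors of s in the denominator, so the system is type 0.
K_p = lim_{s→0} G(s) = K / (8·13·18) = (1/1872)·K.
e_ss = 3/(1 + K_p) = 468/161 ⇒ 1 + (1/1872)·K = 161/156 ⇒ K = 60.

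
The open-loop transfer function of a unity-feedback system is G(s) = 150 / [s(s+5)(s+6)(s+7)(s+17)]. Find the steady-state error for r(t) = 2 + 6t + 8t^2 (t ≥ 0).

infinity

The open loop has one pole at the origin → type 1 system. By superposition:
  • 2: tracked with zero error.
  • 6t: e_ss = 6/K_v with K_v=5/119 → 142.8.
  • 8t^2: a type-1 system cannot track it, e_ss → ∞.
The unbounded component dominates.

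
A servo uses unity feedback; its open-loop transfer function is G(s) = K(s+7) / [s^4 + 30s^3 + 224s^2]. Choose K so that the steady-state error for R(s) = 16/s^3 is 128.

The denominator has no term below 224s^2 — 2 poles at s=0, type 2.
K_a = lim_{s→0} s^2·G(s) = K·7 / 224 = (1/32)·K.
e_ss = 16/K_a = 128 ⇒ K_a = 0.125 ⇒ K = 0.125/(1/32) = 4.

4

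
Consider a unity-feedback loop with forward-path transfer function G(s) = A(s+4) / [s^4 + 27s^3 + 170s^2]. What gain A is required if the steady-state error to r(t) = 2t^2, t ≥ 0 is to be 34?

The denominator has no term below 170s^2 — 2 poles at s=0, type 2.
K_a = lim_{s→0} s^2·G(s) = A·4 / 170 = (2/85)·A.
e_ss = 4/K_a = 34 ⇒ K_a = 2/17 ⇒ A = (2/17)/(2/85) = 5.

5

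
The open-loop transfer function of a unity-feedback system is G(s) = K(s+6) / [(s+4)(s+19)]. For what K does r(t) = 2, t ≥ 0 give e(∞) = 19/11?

System type = 0 (no poles at s=0).
K_p = lim_{s→0} G(s) = K·6 / (4·19) = (3/38)·K.
e_ss = 2/(1 + K_p) = 19/11 ⇒ 1 + (3/38)·K = 22/19 ⇒ K = 2.

2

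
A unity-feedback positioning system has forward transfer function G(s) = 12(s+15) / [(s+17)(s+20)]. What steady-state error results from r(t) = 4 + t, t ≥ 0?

infinity

System type = 0 (no poles at s=0). Treating each term separately:
  • 4: e_ss = 4/(1+K_p) with K_p=9/17 → 34/13.
  • t: a type-0 system cannot track it, e_ss → ∞.
The unbounded component dominates.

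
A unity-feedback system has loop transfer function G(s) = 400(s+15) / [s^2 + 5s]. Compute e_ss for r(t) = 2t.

1/600

Lowest-order denominator term is 5s, so the open loop has 1 pole at the origin → type 1 system.
K_v = lim_{s→0} s·G(s) = 400·15 / 5 = 1200.
e_ss = 2/K_v = 2/1200 = 1/600.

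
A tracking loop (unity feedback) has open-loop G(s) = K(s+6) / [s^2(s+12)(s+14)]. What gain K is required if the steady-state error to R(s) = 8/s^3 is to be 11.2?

Two free integrators in G(s): this is a type 2 system.
K_a = lim_{s→0} s^2·G(s) = K·6 / (12·14) = (1/28)·K.
e_ss = 8/K_a = 11.2 ⇒ K_a = 5/7 ⇒ K = (5/7)/(1/28) = 20.

20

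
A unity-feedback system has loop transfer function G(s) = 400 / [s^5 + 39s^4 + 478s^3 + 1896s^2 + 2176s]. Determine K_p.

infinity

K_p = lim_{s→0} G(s); with 1 pole at the origin the limit diverges, so K_p = ∞.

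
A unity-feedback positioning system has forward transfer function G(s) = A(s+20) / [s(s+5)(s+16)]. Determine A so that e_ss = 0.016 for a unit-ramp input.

The open loop has one pole at the origin → type 1 system.
K_v = lim_{s→0} s·G(s) = A·20 / (5·16) = 0.25·A.
e_ss = 1/K_v = 0.016 ⇒ K_v = 62.5 ⇒ A = 62.5/0.25 = 250.

250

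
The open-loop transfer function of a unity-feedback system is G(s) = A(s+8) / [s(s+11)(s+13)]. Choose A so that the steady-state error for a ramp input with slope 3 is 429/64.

One free integrator in G(s): this is a type 1 system.
K_v = lim_{s→0} s·G(s) = A·8 / (11·13) = (8/143)·A.
e_ss = 3/K_v = 429/64 ⇒ K_v = 64/143 ⇒ A = (64/143)/(8/143) = 8.

8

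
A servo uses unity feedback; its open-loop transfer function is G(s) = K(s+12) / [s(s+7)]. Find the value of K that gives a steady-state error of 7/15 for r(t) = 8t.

10

The open loop has one pole at the origin → type 1 system.
K_v = lim_{s→0} s·G(s) = K·12 / (7) = (12/7)·K.
e_ss = 8/K_v = 7/15 ⇒ K_v = 120/7 ⇒ K = (120/7)/(12/7) = 10.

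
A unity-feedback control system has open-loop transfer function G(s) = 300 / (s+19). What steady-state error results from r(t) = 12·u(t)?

The open loop has no poles at the origin → type 0 system.
K_p = lim_{s→0} G(s) = 300 / (19) = 300/19.
e_ss = 12/(1 + K_p) = 12/(319/19) = 228/319.

228/319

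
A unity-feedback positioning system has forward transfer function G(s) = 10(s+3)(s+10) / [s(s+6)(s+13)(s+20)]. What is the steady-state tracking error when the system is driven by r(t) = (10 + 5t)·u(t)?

One free integrator in G(s): this is a type 1 system. Taking each input component in turn:
  • 10: tracked with zero error.
  • 5t: e_ss = 5/K_v with K_v=5/26 → 26.
Total e_ss = 26.

26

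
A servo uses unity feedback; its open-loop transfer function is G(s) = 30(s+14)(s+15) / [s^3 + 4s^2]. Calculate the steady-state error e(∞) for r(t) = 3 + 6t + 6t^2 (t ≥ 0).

4/525

Factoring s^2 from the denominator leaves a polynomial with constant term 4, so the system is type 2. Taking each input component in turn:
  • 3: tracked with zero error.
  • 6t: tracked with zero error.
  • 6t^2: e_ss = 12/K_a with K_a=1575 → 4/525.
Total e_ss = 4/525.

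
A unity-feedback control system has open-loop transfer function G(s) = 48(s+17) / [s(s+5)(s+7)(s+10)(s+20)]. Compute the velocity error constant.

102/875

System type = 1 (one pole at s=0).
K_v = lim_{s→0} s·G(s) = 48·17 / (5·7·10·20) = 102/875.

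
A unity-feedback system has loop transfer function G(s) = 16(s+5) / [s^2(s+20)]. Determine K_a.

4

System type = 2 (two poles at s=0).
K_a = lim_{s→0} s^2·G(s) = 16·5 / (20) = 4.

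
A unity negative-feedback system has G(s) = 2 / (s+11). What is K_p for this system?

No free integrators in G(s): this is a type 0 system.
K_p = lim_{s→0} G(s) = 2 / (11) = 2/11.

2/11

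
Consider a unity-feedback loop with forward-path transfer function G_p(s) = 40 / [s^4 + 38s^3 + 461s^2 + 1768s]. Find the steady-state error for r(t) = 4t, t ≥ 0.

176.8

The denominator has no term below 1768s — 1 pole at s=0, type 1.
K_v = lim_{s→0} s·G_p(s) = 40 / 1768 = 5/221.
e_ss = 4/K_v = 4/(5/221) = 176.8.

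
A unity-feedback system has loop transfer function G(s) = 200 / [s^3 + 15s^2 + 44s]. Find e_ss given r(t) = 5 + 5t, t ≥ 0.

1.1

The denominator has no term below 44s — 1 pole at s=0, type 1. Taking each input component in turn:
  • 5: tracked with zero error.
  • 5t: e_ss = 5/K_v with K_v=50/11 → 1.1.
Total e_ss = 1.1.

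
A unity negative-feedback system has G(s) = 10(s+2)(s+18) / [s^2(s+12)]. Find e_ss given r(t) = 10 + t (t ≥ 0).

Two free integrators in G(s): this is a type 2 system. By superposition:
  • 10: tracked with zero error.
  • t: tracked with zero error.
Total e_ss = 0.

0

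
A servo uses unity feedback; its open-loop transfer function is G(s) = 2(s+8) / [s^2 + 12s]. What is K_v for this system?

Factoring s from the denominator leaves a polynomial with constant term 12, so the system is type 1.
K_v = lim_{s→0} s·G(s) = 2·8 / 12 = 4/3.

4/3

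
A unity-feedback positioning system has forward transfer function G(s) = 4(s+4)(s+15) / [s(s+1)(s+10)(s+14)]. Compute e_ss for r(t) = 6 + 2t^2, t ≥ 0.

The open loop has one pole at the origin → type 1 system. By superposition:
  • 6: tracked with zero error.
  • 2t^2: a type-1 system cannot track it, e_ss → ∞.
The unbounded component dominates.

infinity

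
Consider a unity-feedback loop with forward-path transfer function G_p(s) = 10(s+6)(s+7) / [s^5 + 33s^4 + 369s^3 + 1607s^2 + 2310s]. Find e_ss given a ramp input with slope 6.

Lowest-order denominator term is 2310s, so the open loop has 1 pole at the origin → type 1 system.
K_v = lim_{s→0} s·G_p(s) = 10·6·7 / 2310 = 2/11.
e_ss = 6/K_v = 6/(2/11) = 33.

33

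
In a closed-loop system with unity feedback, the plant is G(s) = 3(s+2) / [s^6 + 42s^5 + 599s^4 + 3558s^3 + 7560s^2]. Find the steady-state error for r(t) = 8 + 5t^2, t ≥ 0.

Factoring s^2 from the denominator leaves a polynomial with constant term 7560, so the system is type 2. Treating each term separately:
  • 8: tracked with zero error.
  • 5t^2: e_ss = 10/K_a with K_a=1/1260 → 12600.
Total e_ss = 12600.

12600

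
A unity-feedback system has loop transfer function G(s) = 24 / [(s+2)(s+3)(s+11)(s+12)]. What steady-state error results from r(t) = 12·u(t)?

No free integrators in G(s): this is a type 0 system.
K_p = lim_{s→0} G(s) = 24 / (2·3·11·12) = 1/33.
e_ss = 12/(1 + K_p) = 12/(34/33) = 198/17.

198/17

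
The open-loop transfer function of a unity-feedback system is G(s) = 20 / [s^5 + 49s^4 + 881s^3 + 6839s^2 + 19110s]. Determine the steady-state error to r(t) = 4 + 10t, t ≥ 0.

9555

Factoring s from the denominator leaves a polynomial with constant term 19110, so the system is type 1. Treating each term separately:
  • 4: tracked with zero error.
  • 10t: e_ss = 10/K_v with K_v=2/1911 → 9555.
Total e_ss = 9555.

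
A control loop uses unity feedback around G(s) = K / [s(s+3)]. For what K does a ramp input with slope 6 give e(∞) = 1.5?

G(s) has one factor of s in the denominator, so the system is type 1.
K_v = lim_{s→0} s·G(s) = K / (3) = (1/3)·K.
e_ss = 6/K_v = 1.5 ⇒ K_v = 4 ⇒ K = 4/(1/3) = 12.

12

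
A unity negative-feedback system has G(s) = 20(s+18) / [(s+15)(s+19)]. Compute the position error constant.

No free integrators in G(s): this is a type 0 system.
K_p = lim_{s→0} G(s) = 20·18 / (15·19) = 24/19.

24/19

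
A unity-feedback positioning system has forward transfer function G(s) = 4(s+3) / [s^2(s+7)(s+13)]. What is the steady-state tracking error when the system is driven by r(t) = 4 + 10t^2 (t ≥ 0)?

The open loop has two poles at the origin → type 2 system. By superposition:
  • 4: tracked with zero error.
  • 10t^2: e_ss = 20/K_a with K_a=12/91 → 455/3.
Total e_ss = 455/3.

455/3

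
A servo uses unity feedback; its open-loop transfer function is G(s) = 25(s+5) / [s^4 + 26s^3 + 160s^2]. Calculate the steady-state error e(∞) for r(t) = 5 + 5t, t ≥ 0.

Factoring s^2 from the denominator leaves a polynomial with constant term 160, so the system is type 2. Taking each input component in turn:
  • 5: tracked with zero error.
  • 5t: tracked with zero error.
Total e_ss = 0.

0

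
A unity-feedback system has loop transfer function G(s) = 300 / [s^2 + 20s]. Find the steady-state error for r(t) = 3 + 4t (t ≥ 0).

4/15

The denominator has no term below 20s — 1 pole at s=0, type 1. Taking each input component in turn:
  • 3: tracked with zero error.
  • 4t: e_ss = 4/K_v with K_v=15 → 4/15.
Total e_ss = 4/15.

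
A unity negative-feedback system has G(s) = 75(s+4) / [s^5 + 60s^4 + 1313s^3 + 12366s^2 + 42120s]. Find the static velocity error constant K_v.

Lowest-order denominator term is 42120s, so the open loop has 1 pole at the origin → type 1 system.
K_v = lim_{s→0} s·G(s) = 75·4 / 42120 = 5/702.

5/702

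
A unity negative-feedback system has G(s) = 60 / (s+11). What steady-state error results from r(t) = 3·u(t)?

33/71

The open loop has no poles at the origin → type 0 system.
K_p = lim_{s→0} G(s) = 60 / (11) = 60/11.
e_ss = 3/(1 + K_p) = 3/(71/11) = 33/71.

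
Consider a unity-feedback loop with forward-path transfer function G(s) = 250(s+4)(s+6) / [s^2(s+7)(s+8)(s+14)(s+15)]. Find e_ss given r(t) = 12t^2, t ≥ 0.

47.04

Two free integrators in G(s): this is a type 2 system.
K_a = lim_{s→0} s^2·G(s) = 250·4·6 / (7·8·14·15) = 25/49.
r(t) = 12t^2 gives R(s) = 24/s^3.
e_ss = 24/K_a = 24/(25/49) = 47.04.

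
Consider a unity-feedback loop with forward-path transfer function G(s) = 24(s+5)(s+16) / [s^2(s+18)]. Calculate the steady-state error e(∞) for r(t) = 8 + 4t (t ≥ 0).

0

System type = 2 (two poles at s=0). By superposition:
  • 8: tracked with zero error.
  • 4t: tracked with zero error.
Total e_ss = 0.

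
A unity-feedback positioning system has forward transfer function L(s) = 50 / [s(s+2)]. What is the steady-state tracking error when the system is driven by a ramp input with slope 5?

0.2

One free integrator in L(s): this is a type 1 system.
K_v = lim_{s→0} s·L(s) = 50 / (2) = 25.
e_ss = 5/K_v = 5/25 = 0.2.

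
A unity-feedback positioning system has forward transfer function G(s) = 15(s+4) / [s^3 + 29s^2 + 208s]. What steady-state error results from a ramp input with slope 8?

416/15

Lowest-order denominator term is 208s, so the open loop has 1 pole at the origin → type 1 system.
K_v = lim_{s→0} s·G(s) = 15·4 / 208 = 15/52.
e_ss = 8/K_v = 8/(15/52) = 416/15.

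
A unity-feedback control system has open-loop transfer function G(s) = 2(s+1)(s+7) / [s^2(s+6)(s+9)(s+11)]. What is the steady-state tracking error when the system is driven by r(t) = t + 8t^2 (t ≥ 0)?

4752/7

Two free integrators in G(s): this is a type 2 system. Taking each input component in turn:
  • t: tracked with zero error.
  • 8t^2: e_ss = 16/K_a with K_a=7/297 → 4752/7.
Total e_ss = 4752/7.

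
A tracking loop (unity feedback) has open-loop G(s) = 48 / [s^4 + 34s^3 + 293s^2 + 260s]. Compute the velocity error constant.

Factoring s from the denominator leaves a polynomial with constant term 260, so the system is type 1.
K_v = lim_{s→0} s·G(s) = 48 / 260 = 12/65.

12/65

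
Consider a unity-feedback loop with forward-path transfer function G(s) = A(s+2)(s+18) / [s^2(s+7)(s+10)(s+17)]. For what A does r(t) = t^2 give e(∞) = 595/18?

2

The open loop has two poles at the origin → type 2 system.
K_a = lim_{s→0} s^2·G(s) = A·2·18 / (7·10·17) = (18/595)·A.
e_ss = 2/K_a = 595/18 ⇒ K_a = 36/595 ⇒ A = (36/595)/(18/595) = 2.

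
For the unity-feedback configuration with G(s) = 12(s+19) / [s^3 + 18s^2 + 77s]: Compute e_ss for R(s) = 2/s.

Factoring s from the denominator leaves a polynomial with constant term 77, so the system is type 1.
K_p = ∞ for a type-1 system; e_ss to a step is zero.

0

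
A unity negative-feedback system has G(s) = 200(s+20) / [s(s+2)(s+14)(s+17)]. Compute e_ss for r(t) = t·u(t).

One free integrator in G(s): this is a type 1 system.
K_v = lim_{s→0} s·G(s) = 200·20 / (2·14·17) = 1000/119.
e_ss = 1/K_v = 1/(1000/119) = 0.119.

0.119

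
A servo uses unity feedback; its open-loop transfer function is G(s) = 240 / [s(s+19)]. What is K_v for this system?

240/19

The open loop has one pole at the origin → type 1 system.
K_v = lim_{s→0} s·G(s) = 240 / (19) = 240/19.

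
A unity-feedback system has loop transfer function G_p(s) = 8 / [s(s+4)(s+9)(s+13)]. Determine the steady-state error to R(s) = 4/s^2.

The open loop has one pole at the origin → type 1 system.
K_v = lim_{s→0} s·G_p(s) = 8 / (4·9·13) = 2/117.
e_ss = 4/K_v = 4/(2/117) = 234.

234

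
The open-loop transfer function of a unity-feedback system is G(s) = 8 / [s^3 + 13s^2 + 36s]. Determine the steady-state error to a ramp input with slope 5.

22.5

Lowest-order denominator term is 36s, so the open loop has 1 pole at the origin → type 1 system.
K_v = lim_{s→0} s·G(s) = 8 / 36 = 2/9.
e_ss = 5/K_v = 5/(2/9) = 22.5.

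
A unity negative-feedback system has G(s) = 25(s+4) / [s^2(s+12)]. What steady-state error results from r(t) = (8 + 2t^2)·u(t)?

G(s) has two factors of s in the denominator, so the system is type 2. Treating each term separately:
  • 8: tracked with zero error.
  • 2t^2: e_ss = 4/K_a with K_a=25/3 → 0.48.
Total e_ss = 0.48.

0.48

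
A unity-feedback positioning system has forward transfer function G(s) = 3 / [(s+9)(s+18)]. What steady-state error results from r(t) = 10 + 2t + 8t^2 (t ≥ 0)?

infinity

System type = 0 (no poles at s=0). By superposition:
  • 10: e_ss = 10/(1+K_p) with K_p=1/54 → 108/11.
  • 2t: a type-0 system cannot track it, e_ss → ∞.
  • 8t^2: a type-0 system cannot track it, e_ss → ∞.
The unbounded component dominates.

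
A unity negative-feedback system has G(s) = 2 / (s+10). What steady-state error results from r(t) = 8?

System type = 0 (no poles at s=0).
K_p = lim_{s→0} G(s) = 2 / (10) = 0.2.
e_ss = 8/(1 + K_p) = 8/1.2 = 20/3.

20/3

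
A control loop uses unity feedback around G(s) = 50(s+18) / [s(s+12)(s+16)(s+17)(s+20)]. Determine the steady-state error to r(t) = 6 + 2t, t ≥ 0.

The open loop has one pole at the origin → type 1 system. By superposition:
  • 6: tracked with zero error.
  • 2t: e_ss = 2/K_v with K_v=15/1088 → 2176/15.
Total e_ss = 2176/15.

2176/15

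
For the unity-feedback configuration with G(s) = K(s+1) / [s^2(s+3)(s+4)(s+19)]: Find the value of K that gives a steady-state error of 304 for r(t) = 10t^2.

15

System type = 2 (two poles at s=0).
K_a = lim_{s→0} s^2·G(s) = K·1 / (3·4·19) = (1/228)·K.
e_ss = 20/K_a = 304 ⇒ K_a = 5/76 ⇒ K = (5/76)/(1/228) = 15.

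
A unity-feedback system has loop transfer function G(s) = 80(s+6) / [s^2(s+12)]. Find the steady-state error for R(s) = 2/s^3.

0.05

The open loop has two poles at the origin → type 2 system.
K_a = lim_{s→0} s^2·G(s) = 80·6 / (12) = 40.
r(t) = t^2 gives R(s) = 2/s^3.
e_ss = 2/K_a = 2/40 = 0.05.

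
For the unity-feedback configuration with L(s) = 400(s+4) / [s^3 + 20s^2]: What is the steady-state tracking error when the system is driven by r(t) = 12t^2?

Lowest-order denominator term is 20s^2, so the open loop has 2 poles at the origin → type 2 system.
K_a = lim_{s→0} s^2·L(s) = 400·4 / 20 = 80.
r(t) = 12t^2 gives R(s) = 24/s^3.
e_ss = 24/K_a = 24/80 = 0.3.

0.3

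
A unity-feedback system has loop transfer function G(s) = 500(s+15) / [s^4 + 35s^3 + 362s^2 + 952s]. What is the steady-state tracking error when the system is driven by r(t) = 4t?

The denominator has no term below 952s — 1 pole at s=0, type 1.
K_v = lim_{s→0} s·G(s) = 500·15 / 952 = 1875/238.
e_ss = 4/K_v = 4/(1875/238) = 952/1875.

952/1875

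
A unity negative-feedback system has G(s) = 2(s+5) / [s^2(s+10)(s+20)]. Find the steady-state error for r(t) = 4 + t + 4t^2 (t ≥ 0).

Two free integrators in G(s): this is a type 2 system. Treating each term separately:
  • 4: tracked with zero error.
  • t: tracked with zero error.
  • 4t^2: e_ss = 8/K_a with K_a=0.05 → 160.
Total e_ss = 160.

160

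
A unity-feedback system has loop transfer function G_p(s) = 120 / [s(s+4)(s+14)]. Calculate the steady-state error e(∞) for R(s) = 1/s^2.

7/15

System type = 1 (one pole at s=0).
K_v = lim_{s→0} s·G_p(s) = 120 / (4·14) = 15/7.
e_ss = 1/K_v = 1/(15/7) = 7/15.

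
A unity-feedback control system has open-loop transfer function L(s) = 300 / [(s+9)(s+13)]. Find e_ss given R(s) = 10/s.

System type = 0 (no poles at s=0).
K_p = lim_{s→0} L(s) = 300 / (9·13) = 100/39.
e_ss = 10/(1 + K_p) = 10/(139/39) = 390/139.

390/139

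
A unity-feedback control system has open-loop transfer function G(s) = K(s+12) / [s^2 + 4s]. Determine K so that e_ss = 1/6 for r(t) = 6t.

Factoring s from the denominator leaves a polynomial with constant term 4, so the system is type 1.
K_v = lim_{s→0} s·G(s) = K·12 / 4 = 3·K.
e_ss = 6/K_v = 1/6 ⇒ K_v = 36 ⇒ K = 36/3 = 12.

12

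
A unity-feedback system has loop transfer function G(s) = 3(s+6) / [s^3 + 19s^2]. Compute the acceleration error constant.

The denominator has no term below 19s^2 — 2 poles at s=0, type 2.
K_a = lim_{s→0} s^2·G(s) = 3·6 / 19 = 18/19.

18/19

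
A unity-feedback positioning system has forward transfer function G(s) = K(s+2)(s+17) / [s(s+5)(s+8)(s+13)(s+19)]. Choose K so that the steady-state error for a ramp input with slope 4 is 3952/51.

15

System type = 1 (one pole at s=0).
K_v = lim_{s→0} s·G(s) = K·2·17 / (5·8·13·19) = (17/4940)·K.
e_ss = 4/K_v = 3952/51 ⇒ K_v = 51/988 ⇒ K = (51/988)/(17/4940) = 15.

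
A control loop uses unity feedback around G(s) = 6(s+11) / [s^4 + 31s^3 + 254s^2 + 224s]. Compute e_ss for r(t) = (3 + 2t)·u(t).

224/33

Factoring s from the denominator leaves a polynomial with constant term 224, so the system is type 1. Treating each term separately:
  • 3: tracked with zero error.
  • 2t: e_ss = 2/K_v with K_v=33/112 → 224/33.
Total e_ss = 224/33.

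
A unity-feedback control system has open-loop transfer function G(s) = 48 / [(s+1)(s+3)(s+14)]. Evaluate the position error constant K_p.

The open loop has no poles at the origin → type 0 system.
K_p = lim_{s→0} G(s) = 48 / (1·3·14) = 8/7.

8/7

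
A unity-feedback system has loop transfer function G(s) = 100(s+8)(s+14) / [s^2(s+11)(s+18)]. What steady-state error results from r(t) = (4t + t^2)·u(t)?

99/2800

G(s) has two factors of s in the denominator, so the system is type 2. Taking each input component in turn:
  • 4t: tracked with zero error.
  • t^2: e_ss = 2/K_a with K_a=5600/99 → 99/2800.
Total e_ss = 99/2800.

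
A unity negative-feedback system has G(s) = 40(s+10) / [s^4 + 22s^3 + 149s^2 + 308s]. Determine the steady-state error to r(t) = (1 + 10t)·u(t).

Factoring s from the denominator leaves a polynomial with constant term 308, so the system is type 1. Treating each term separately:
  • 1: tracked with zero error.
  • 10t: e_ss = 10/K_v with K_v=100/77 → 7.7.
Total e_ss = 7.7.

7.7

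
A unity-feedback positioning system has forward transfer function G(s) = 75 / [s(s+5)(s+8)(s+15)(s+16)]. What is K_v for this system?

One free integrator in G(s): this is a type 1 system.
K_v = lim_{s→0} s·G(s) = 75 / (5·8·15·16) = 1/128.

1/128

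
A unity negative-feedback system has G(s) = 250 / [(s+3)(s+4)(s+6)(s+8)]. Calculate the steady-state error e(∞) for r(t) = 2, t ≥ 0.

576/413

No free integrators in G(s): this is a type 0 system.
K_p = lim_{s→0} G(s) = 250 / (3·4·6·8) = 125/288.
e_ss = 2/(1 + K_p) = 2/(413/288) = 576/413.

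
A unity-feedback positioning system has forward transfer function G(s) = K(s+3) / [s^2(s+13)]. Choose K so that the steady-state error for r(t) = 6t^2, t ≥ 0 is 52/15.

System type = 2 (two poles at s=0).
K_a = lim_{s→0} s^2·G(s) = K·3 / (13) = (3/13)·K.
e_ss = 12/K_a = 52/15 ⇒ K_a = 45/13 ⇒ K = (45/13)/(3/13) = 15.

15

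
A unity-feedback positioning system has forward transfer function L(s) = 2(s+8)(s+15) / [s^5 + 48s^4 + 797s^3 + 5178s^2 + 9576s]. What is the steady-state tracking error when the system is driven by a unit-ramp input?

39.9

The denominator has no term below 9576s — 1 pole at s=0, type 1.
K_v = lim_{s→0} s·L(s) = 2·8·15 / 9576 = 10/399.
e_ss = 1/K_v = 1/(10/399) = 39.9.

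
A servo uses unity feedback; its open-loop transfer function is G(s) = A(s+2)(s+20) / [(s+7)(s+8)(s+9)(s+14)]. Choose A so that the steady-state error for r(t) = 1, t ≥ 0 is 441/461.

8

System type = 0 (no poles at s=0).
K_p = lim_{s→0} G(s) = A·2·20 / (7·8·9·14) = (5/882)·A.
e_ss = 1/(1 + K_p) = 441/461 ⇒ 1 + (5/882)·A = 461/441 ⇒ A = 8.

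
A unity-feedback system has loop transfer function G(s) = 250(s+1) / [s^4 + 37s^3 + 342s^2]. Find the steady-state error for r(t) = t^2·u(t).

2.736

The denominator has no term below 342s^2 — 2 poles at s=0, type 2.
K_a = lim_{s→0} s^2·G(s) = 250·1 / 342 = 125/171.
r(t) = t^2 gives R(s) = 2/s^3.
e_ss = 2/K_a = 2/(125/171) = 2.736.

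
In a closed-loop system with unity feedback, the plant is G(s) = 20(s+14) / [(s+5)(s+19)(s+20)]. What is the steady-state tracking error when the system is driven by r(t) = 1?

95/109

G(s) has no factors of s in the denominator, so the system is type 0.
K_p = lim_{s→0} G(s) = 20·14 / (5·19·20) = 14/95.
e_ss = 1/(1 + K_p) = 1/(109/95) = 95/109.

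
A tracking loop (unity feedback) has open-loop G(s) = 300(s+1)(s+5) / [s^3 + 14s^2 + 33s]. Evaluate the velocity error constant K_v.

500/11

The denominator has no term below 33s — 1 pole at s=0, type 1.
K_v = lim_{s→0} s·G(s) = 300·1·5 / 33 = 500/11.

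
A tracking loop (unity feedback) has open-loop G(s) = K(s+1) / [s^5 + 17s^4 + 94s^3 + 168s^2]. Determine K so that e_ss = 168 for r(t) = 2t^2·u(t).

4

The denominator has no term below 168s^2 — 2 poles at s=0, type 2.
K_a = lim_{s→0} s^2·G(s) = K·1 / 168 = (1/168)·K.
e_ss = 4/K_a = 168 ⇒ K_a = 1/42 ⇒ K = (1/42)/(1/168) = 4.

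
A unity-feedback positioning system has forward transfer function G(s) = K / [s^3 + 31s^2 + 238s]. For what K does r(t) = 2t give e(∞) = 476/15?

Factoring s from the denominator leaves a polynomial with constant term 238, so the system is type 1.
K_v = lim_{s→0} s·G(s) = K / 238 = (1/238)·K.
e_ss = 2/K_v = 476/15 ⇒ K_v = 15/238 ⇒ K = (15/238)/(1/238) = 15.

15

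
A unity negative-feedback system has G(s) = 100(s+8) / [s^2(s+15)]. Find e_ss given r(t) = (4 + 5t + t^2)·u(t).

System type = 2 (two poles at s=0). Treating each term separately:
  • 4: tracked with zero error.
  • 5t: tracked with zero error.
  • t^2: e_ss = 2/K_a with K_a=160/3 → 0.0375.
Total e_ss = 0.0375.

0.0375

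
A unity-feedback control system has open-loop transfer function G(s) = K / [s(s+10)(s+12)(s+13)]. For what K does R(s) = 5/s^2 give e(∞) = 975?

8

The open loop has one pole at the origin → type 1 system.
K_v = lim_{s→0} s·G(s) = K / (10·12·13) = (1/1560)·K.
e_ss = 5/K_v = 975 ⇒ K_v = 1/195 ⇒ K = (1/195)/(1/1560) = 8.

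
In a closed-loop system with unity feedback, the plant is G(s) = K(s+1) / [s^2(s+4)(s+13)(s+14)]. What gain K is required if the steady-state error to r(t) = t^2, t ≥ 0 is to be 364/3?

Two free integrators in G(s): this is a type 2 system.
K_a = lim_{s→0} s^2·G(s) = K·1 / (4·13·14) = (1/728)·K.
e_ss = 2/K_a = 364/3 ⇒ K_a = 3/182 ⇒ K = (3/182)/(1/728) = 12.

12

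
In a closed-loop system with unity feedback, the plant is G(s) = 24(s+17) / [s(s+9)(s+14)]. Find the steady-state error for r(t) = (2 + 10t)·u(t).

105/34

One free integrator in G(s): this is a type 1 system. Treating each term separately:
  • 2: tracked with zero error.
  • 10t: e_ss = 10/K_v with K_v=68/21 → 105/34.
Total e_ss = 105/34.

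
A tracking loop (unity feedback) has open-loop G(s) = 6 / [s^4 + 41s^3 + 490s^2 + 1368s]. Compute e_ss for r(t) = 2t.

456

Factoring s from the denominator leaves a polynomial with constant term 1368, so the system is type 1.
K_v = lim_{s→0} s·G(s) = 6 / 1368 = 1/228.
e_ss = 2/K_v = 2/(1/228) = 456.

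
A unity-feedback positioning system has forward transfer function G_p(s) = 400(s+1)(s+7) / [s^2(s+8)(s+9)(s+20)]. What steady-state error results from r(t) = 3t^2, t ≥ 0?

108/35

Two free integrators in G_p(s): this is a type 2 system.
K_a = lim_{s→0} s^2·G_p(s) = 400·1·7 / (8·9·20) = 35/18.
r(t) = 3t^2 gives R(s) = 6/s^3.
e_ss = 6/K_a = 6/(35/18) = 108/35.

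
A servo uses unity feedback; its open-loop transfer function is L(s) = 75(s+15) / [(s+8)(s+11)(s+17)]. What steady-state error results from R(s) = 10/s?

14960/2621

No free integrators in L(s): this is a type 0 system.
K_p = lim_{s→0} L(s) = 75·15 / (8·11·17) = 1125/1496.
e_ss = 10/(1 + K_p) = 10/(2621/1496) = 14960/2621.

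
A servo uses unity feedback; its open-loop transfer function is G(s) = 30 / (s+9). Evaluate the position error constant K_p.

10/3

G(s) has no factors of s in the denominator, so the system is type 0.
K_p = lim_{s→0} G(s) = 30 / (9) = 10/3.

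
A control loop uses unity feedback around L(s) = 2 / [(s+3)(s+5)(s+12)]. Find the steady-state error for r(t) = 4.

360/91

System type = 0 (no poles at s=0).
K_p = lim_{s→0} L(s) = 2 / (3·5·12) = 1/90.
e_ss = 4/(1 + K_p) = 4/(91/90) = 360/91.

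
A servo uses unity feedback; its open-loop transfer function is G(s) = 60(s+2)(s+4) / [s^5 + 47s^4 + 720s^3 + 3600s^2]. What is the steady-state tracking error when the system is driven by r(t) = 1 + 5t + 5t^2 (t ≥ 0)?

Factoring s^2 from the denominator leaves a polynomial with constant term 3600, so the system is type 2. By superposition:
  • 1: tracked with zero error.
  • 5t: tracked with zero error.
  • 5t^2: e_ss = 10/K_a with K_a=2/15 → 75.
Total e_ss = 75.

75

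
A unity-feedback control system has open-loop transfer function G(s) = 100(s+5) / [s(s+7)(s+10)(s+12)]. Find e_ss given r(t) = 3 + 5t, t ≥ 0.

8.4

One free integrator in G(s): this is a type 1 system. By superposition:
  • 3: tracked with zero error.
  • 5t: e_ss = 5/K_v with K_v=25/42 → 8.4.
Total e_ss = 8.4.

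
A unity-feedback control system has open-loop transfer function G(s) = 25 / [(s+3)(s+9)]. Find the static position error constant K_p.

25/27

System type = 0 (no poles at s=0).
K_p = lim_{s→0} G(s) = 25 / (3·9) = 25/27.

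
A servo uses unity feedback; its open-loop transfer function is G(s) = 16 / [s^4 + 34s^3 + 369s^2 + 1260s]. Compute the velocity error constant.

4/315

Factoring s from the denominator leaves a polynomial with constant term 1260, so the system is type 1.
K_v = lim_{s→0} s·G(s) = 16 / 1260 = 4/315.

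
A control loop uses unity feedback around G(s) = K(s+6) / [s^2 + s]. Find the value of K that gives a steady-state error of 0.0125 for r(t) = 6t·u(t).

80

Lowest-order denominator term is s, so the open loop has 1 pole at the origin → type 1 system.
K_v = lim_{s→0} s·G(s) = K·6 / 1 = 6·K.
e_ss = 6/K_v = 0.0125 ⇒ K_v = 480 ⇒ K = 480/6 = 80.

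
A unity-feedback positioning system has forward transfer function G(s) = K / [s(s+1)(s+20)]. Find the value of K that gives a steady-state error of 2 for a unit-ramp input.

One free integrator in G(s): this is a type 1 system.
K_v = lim_{s→0} s·G(s) = K / (1·20) = 0.05·K.
e_ss = 1/K_v = 2 ⇒ K_v = 0.5 ⇒ K = 0.5/0.05 = 10.

10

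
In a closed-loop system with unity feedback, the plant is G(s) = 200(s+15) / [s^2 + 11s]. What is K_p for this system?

K_p = lim_{s→0} G(s); with 1 pole at the origin the limit diverges, so K_p = ∞.

infinity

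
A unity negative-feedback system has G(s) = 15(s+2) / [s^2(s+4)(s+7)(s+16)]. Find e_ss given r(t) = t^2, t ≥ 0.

448/15

G(s) has two factors of s in the denominator, so the system is type 2.
K_a = lim_{s→0} s^2·G(s) = 15·2 / (4·7·16) = 15/224.
r(t) = t^2 gives R(s) = 2/s^3.
e_ss = 2/K_a = 2/(15/224) = 448/15.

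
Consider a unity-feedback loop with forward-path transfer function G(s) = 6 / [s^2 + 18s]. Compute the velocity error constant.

Lowest-order denominator term is 18s, so the open loop has 1 pole at the origin → type 1 system.
K_v = lim_{s→0} s·G(s) = 6 / 18 = 1/3.

1/3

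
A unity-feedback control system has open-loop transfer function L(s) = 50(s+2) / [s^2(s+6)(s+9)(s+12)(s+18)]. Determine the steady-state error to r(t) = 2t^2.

L(s) has two factors of s in the denominator, so the system is type 2.
K_a = lim_{s→0} s^2·L(s) = 50·2 / (6·9·12·18) = 25/2916.
r(t) = 2t^2 gives R(s) = 4/s^3.
e_ss = 4/K_a = 4/(25/2916) = 466.56.

466.56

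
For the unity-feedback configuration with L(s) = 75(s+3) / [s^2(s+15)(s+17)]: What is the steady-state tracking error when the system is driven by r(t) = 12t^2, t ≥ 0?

27.2

The open loop has two poles at the origin → type 2 system.
K_a = lim_{s→0} s^2·L(s) = 75·3 / (15·17) = 15/17.
r(t) = 12t^2 gives R(s) = 24/s^3.
e_ss = 24/K_a = 24/(15/17) = 27.2.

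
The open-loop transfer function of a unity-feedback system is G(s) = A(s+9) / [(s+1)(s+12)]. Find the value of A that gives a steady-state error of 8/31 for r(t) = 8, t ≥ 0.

No free integrators in G(s): this is a type 0 system.
K_p = lim_{s→0} G(s) = A·9 / (1·12) = 0.75·A.
e_ss = 8/(1 + K_p) = 8/31 ⇒ 1 + 0.75·A = 31 ⇒ A = 40.

40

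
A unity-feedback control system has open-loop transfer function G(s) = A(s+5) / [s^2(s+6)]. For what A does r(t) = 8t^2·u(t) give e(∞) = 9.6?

2

Two free integrators in G(s): this is a type 2 system.
K_a = lim_{s→0} s^2·G(s) = A·5 / (6) = (5/6)·A.
e_ss = 16/K_a = 9.6 ⇒ K_a = 5/3 ⇒ A = (5/3)/(5/6) = 2.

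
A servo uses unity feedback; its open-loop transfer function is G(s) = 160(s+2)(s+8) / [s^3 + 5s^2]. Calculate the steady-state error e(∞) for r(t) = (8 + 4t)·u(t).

The denominator has no term below 5s^2 — 2 poles at s=0, type 2. Treating each term separately:
  • 8: tracked with zero error.
  • 4t: tracked with zero error.
Total e_ss = 0.

0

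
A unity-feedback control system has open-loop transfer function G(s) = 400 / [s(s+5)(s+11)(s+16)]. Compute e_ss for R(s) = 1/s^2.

2.2

One free integrator in G(s): this is a type 1 system.
K_v = lim_{s→0} s·G(s) = 400 / (5·11·16) = 5/11.
e_ss = 1/K_v = 1/(5/11) = 2.2.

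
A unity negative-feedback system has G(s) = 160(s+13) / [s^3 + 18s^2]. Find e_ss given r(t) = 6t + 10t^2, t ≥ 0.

Lowest-order denominator term is 18s^2, so the open loop has 2 poles at the origin → type 2 system. By superposition:
  • 6t: tracked with zero error.
  • 10t^2: e_ss = 20/K_a with K_a=1040/9 → 9/52.
Total e_ss = 9/52.

9/52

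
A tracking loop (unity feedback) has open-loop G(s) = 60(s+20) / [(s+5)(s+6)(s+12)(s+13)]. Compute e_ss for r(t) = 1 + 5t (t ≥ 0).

infinity

System type = 0 (no poles at s=0). Taking each input component in turn:
  • 1: e_ss = 1/(1+K_p) with K_p=10/39 → 39/49.
  • 5t: a type-0 system cannot track it, e_ss → ∞.
The unbounded component dominates.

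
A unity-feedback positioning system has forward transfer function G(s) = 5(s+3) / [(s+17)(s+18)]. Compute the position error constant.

System type = 0 (no poles at s=0).
K_p = lim_{s→0} G(s) = 5·3 / (17·18) = 5/102.

5/102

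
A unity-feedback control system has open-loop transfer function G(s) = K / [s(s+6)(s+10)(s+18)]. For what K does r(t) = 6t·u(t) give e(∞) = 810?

8

The open loop has one pole at the origin → type 1 system.
K_v = lim_{s→0} s·G(s) = K / (6·10·18) = (1/1080)·K.
e_ss = 6/K_v = 810 ⇒ K_v = 1/135 ⇒ K = (1/135)/(1/1080) = 8.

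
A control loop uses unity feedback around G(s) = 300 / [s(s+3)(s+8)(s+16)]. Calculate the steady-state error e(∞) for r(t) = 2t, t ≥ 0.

The open loop has one pole at the origin → type 1 system.
K_v = lim_{s→0} s·G(s) = 300 / (3·8·16) = 25/32.
e_ss = 2/K_v = 2/(25/32) = 2.56.

2.56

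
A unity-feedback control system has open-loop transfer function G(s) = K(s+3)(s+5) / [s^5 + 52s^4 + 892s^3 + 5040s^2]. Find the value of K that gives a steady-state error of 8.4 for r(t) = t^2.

80

Factoring s^2 from the denominator leaves a polynomial with constant term 5040, so the system is type 2.
K_a = lim_{s→0} s^2·G(s) = K·3·5 / 5040 = (1/336)·K.
e_ss = 2/K_a = 8.4 ⇒ K_a = 5/21 ⇒ K = (5/21)/(1/336) = 80.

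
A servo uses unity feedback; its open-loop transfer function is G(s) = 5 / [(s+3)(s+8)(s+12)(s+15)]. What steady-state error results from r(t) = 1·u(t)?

G(s) has no factors of s in the denominator, so the system is type 0.
K_p = lim_{s→0} G(s) = 5 / (3·8·12·15) = 1/864.
e_ss = 1/(1 + K_p) = 1/(865/864) = 864/865.

864/865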